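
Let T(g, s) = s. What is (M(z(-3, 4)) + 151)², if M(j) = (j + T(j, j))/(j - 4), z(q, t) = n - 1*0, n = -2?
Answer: 207025/9 ≈ 23003.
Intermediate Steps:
z(q, t) = -2 (z(q, t) = -2 - 1*0 = -2 + 0 = -2)
M(j) = 2*j/(-4 + j) (M(j) = (j + j)/(j - 4) = (2*j)/(-4 + j) = 2*j/(-4 + j))
(M(z(-3, 4)) + 151)² = (2*(-2)/(-4 - 2) + 151)² = (2*(-2)/(-6) + 151)² = (2*(-2)*(-⅙) + 151)² = (⅔ + 151)² = (455/3)² = 207025/9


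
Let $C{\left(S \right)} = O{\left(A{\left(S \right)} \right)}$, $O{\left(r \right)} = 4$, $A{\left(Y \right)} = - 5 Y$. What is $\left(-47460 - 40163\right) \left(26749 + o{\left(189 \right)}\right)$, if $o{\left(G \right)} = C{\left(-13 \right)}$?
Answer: $-2344178119$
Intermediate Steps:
$C{\left(S \right)} = 4$
$o{\left(G \right)} = 4$
$\left(-47460 - 40163\right) \left(26749 + o{\left(189 \right)}\right) = \left(-47460 - 40163\right) \left(26749 + 4\right) = \left(-87623\right) 26753 = -2344178119$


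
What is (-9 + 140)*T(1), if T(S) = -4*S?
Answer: -524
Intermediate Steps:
(-9 + 140)*T(1) = (-9 + 140)*(-4*1) = 131*(-4) = -524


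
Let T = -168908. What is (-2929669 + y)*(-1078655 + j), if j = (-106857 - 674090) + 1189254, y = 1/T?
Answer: 82929510492613911/42227 ≈ 1.9639e+12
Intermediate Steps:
y = -1/168908 (y = 1/(-168908) = -1/168908 ≈ -5.9204e-6)
j = 408307 (j = -780947 + 1189254 = 408307)
(-2929669 + y)*(-1078655 + j) = (-2929669 - 1/168908)*(-1078655 + 408307) = -494844531453/168908*(-670348) = 82929510492613911/42227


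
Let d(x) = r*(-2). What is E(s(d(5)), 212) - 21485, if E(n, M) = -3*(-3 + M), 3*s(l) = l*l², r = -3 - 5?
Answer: -22112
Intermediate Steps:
r = -8
d(x) = 16 (d(x) = -8*(-2) = 16)
s(l) = l³/3 (s(l) = (l*l²)/3 = l³/3)
E(n, M) = 9 - 3*M
E(s(d(5)), 212) - 21485 = (9 - 3*212) - 21485 = (9 - 636) - 21485 = -627 - 21485 = -22112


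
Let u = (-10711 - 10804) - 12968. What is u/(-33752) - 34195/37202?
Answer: 64343463/627820952 ≈ 0.10249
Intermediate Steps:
u = -34483 (u = -21515 - 12968 = -34483)
u/(-33752) - 34195/37202 = -34483/(-33752) - 34195/37202 = -34483*(-1/33752) - 34195*1/37202 = 34483/33752 - 34195/37202 = 64343463/627820952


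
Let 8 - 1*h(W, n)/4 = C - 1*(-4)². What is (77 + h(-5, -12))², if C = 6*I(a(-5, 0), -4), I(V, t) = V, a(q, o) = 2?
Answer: 15625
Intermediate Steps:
C = 12 (C = 6*2 = 12)
h(W, n) = 48 (h(W, n) = 32 - 4*(12 - 1*(-4)²) = 32 - 4*(12 - 1*16) = 32 - 4*(12 - 16) = 32 - 4*(-4) = 32 + 16 = 48)
(77 + h(-5, -12))² = (77 + 48)² = 125² = 15625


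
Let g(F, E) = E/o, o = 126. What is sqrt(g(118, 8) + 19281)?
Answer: sqrt(8502949)/21 ≈ 138.86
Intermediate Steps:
g(F, E) = E/126
sqrt(g(118, 8) + 19281) = sqrt((1/126)*8 + 19281) = sqrt(4/63 + 19281) = sqrt(1214707/63) = sqrt(8502949)/21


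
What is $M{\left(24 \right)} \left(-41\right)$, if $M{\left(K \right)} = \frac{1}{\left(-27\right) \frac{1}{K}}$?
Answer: $\frac{328}{9} \approx 36.444$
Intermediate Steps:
$M{\left(K \right)} = - \frac{K}{27}$
$M{\left(24 \right)} \left(-41\right) = \left(- \frac{1}{27}\right) 24 \left(-41\right) = \left(- \frac{8}{9}\right) \left(-41\right) = \frac{328}{9}$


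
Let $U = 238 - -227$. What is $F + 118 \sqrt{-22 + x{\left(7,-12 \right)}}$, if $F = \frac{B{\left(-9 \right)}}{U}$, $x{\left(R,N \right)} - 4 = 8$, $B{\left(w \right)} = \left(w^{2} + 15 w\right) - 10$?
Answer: $- \frac{64}{465} + 118 i \sqrt{10} \approx -0.13763 + 373.15 i$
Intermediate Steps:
$B{\left(w \right)} = -10 + w^{2} + 15 w$
$U = 465$ ($U = 238 + 227 = 465$)
$x{\left(R,N \right)} = 12$ ($x{\left(R,N \right)} = 4 + 8 = 12$)
$F = - \frac{64}{465}$ ($F = \frac{-10 + \left(-9\right)^{2} + 15 \left(-9\right)}{465} = \left(-10 + 81 - 135\right) \frac{1}{465} = \left(-64\right) \frac{1}{465} = - \frac{64}{465} \approx -0.13763$)
$F + 118 \sqrt{-22 + x{\left(7,-12 \right)}} = - \frac{64}{465} + 118 \sqrt{-22 + 12} = - \frac{64}{465} + 118 \sqrt{-10} = - \frac{64}{465} + 118 i \sqrt{10}$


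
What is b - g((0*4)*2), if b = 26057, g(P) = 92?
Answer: 25965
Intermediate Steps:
b - g((0*4)*2) = 26057 - 1*92 = 26057 - 92 = 25965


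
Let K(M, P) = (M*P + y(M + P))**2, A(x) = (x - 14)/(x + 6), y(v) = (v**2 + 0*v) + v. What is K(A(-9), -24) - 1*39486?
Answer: -2840762/81 ≈ -35071.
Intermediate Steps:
y(v) = v + v**2 (y(v) = (v**2 + 0) + v = v**2 + v = v + v**2)
A(x) = (-14 + x)/(6 + x)
K(M, P) = (M*P + (M + P)*(1 + M + P))**2 (K(M, P) = (M*P + (M + P)*(1 + (M + P)))**2 = (M*P + (M + P)*(1 + M + P))**2)
K(A(-9), -24) - 1*39486 = (((-14 - 9)/(6 - 9))*(-24) + ((-14 - 9)/(6 - 9) - 24)*(1 + (-14 - 9)/(6 - 9) - 24))**2 - 1*39486 = ((-23/(-3))*(-24) + (-23/(-3) - 24)*(1 - 23/(-3) - 24))**2 - 39486 = (-1/3*(-23)*(-24) + (-1/3*(-23) - 24)*(1 - 1/3*(-23) - 24))**2 - 39486 = ((23/3)*(-24) + (23/3 - 24)*(1 + 23/3 - 24))**2 - 39486 = (-184 - 49/3*(-46/3))**2 - 39486 = (-184 + 2254/9)**2 - 39486 = (598/9)**2 - 39486 = 357604/81 - 39486 = -2840762/81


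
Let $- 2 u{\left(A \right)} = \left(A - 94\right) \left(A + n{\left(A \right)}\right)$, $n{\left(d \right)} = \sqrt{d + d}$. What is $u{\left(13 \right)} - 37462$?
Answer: $- \frac{73871}{2} + \frac{81 \sqrt{26}}{2} \approx -36729.0$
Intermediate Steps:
$n{\left(d \right)} = \sqrt{2} \sqrt{d}$ ($n{\left(d \right)} = \sqrt{2 d} = \sqrt{2} \sqrt{d}$)
$u{\left(A \right)} = - \frac{\left(-94 + A\right) \left(A + \sqrt{2} \sqrt{A}\right)}{2}$ ($u{\left(A \right)} = - \frac{\left(A - 94\right) \left(A + \sqrt{2} \sqrt{A}\right)}{2} = - \frac{\left(-94 + A\right) \left(A + \sqrt{2} \sqrt{A}\right)}{2}$)
$u{\left(13 \right)} - 37462 = \left(47 \cdot 13 - \frac{13^{2}}{2} + 47 \sqrt{2} \sqrt{13} - \frac{\sqrt{2} \cdot 13^{\frac{3}{2}}}{2}\right) - 37462 = \left(611 - \frac{169}{2} + 47 \sqrt{26} - \frac{\sqrt{2} \cdot 13 \sqrt{13}}{2}\right) - 37462 = \left(611 - \frac{169}{2} + 47 \sqrt{26} - \frac{13 \sqrt{26}}{2}\right) - 37462 = \left(\frac{1053}{2} + \frac{81 \sqrt{26}}{2}\right) - 37462 = - \frac{73871}{2} + \frac{81 \sqrt{26}}{2}$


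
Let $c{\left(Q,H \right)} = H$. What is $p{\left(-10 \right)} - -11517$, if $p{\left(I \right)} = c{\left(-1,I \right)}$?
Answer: $11507$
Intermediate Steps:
$p{\left(I \right)} = I$
$p{\left(-10 \right)} - -11517 = -10 - -11517 = -10 + 11517 = 11507$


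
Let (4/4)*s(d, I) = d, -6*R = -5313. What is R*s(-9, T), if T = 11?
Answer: -15939/2 ≈ -7969.5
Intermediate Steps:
R = 1771/2 (R = -⅙*(-5313) = 1771/2 ≈ 885.50)
s(d, I) = d
R*s(-9, T) = (1771/2)*(-9) = -15939/2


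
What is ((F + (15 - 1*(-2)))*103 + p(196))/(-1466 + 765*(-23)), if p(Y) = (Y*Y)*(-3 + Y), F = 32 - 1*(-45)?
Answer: -7423970/19061 ≈ -389.48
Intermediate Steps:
F = 77 (F = 32 + 45 = 77)
p(Y) = Y**2*(-3 + Y)
((F + (15 - 1*(-2)))*103 + p(196))/(-1466 + 765*(-23)) = ((77 + (15 - 1*(-2)))*103 + 196**2*(-3 + 196))/(-1466 + 765*(-23)) = ((77 + (15 + 2))*103 + 38416*193)/(-1466 - 17595) = ((77 + 17)*103 + 7414288)/(-19061) = (94*103 + 7414288)*(-1/19061) = (9682 + 7414288)*(-1/19061) = 7423970*(-1/19061) = -7423970/19061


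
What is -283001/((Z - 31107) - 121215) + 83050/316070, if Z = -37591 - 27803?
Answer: 10752943987/6881349612 ≈ 1.5626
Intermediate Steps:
Z = -65394
-283001/((Z - 31107) - 121215) + 83050/316070 = -283001/((-65394 - 31107) - 121215) + 83050/316070 = -283001/(-96501 - 121215) + 83050*(1/316070) = -283001/(-217716) + 8305/31607 = -283001*(-1/217716) + 8305/31607 = 283001/217716 + 8305/31607 = 10752943987/6881349612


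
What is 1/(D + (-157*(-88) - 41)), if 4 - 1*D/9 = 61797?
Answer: -1/542362 ≈ -1.8438e-6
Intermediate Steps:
D = -556137 (D = 36 - 9*61797 = 36 - 556173 = -556137)
1/(D + (-157*(-88) - 41)) = 1/(-556137 + (-157*(-88) - 41)) = 1/(-556137 + (13816 - 41)) = 1/(-556137 + 13775) = 1/(-542362) = -1/542362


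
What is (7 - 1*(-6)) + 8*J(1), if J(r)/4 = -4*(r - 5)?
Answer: 525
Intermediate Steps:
J(r) = 80 - 16*r (J(r) = 4*(-4*(r - 5)) = 4*(-4*(-5 + r)) = 4*(20 - 4*r) = 80 - 16*r)
(7 - 1*(-6)) + 8*J(1) = (7 - 1*(-6)) + 8*(80 - 16*1) = (7 + 6) + 8*(80 - 16) = 13 + 8*64 = 13 + 512 = 525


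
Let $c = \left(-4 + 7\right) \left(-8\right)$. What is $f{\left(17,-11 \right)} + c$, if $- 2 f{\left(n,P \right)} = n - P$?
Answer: $-38$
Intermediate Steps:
$c = -24$ ($c = 3 \left(-8\right) = -24$)
$f{\left(n,P \right)} = \frac{P}{2} - \frac{n}{2}$ ($f{\left(n,P \right)} = - \frac{n - P}{2} = \frac{P}{2} - \frac{n}{2}$)
$f{\left(17,-11 \right)} + c = \left(\frac{1}{2} \left(-11\right) - \frac{17}{2}\right) - 24 = \left(- \frac{11}{2} - \frac{17}{2}\right) - 24 = -14 - 24 = -38$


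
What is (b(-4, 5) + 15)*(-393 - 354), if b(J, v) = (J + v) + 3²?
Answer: -18675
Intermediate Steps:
b(J, v) = 9 + J + v (b(J, v) = (J + v) + 9 = 9 + J + v)
(b(-4, 5) + 15)*(-393 - 354) = ((9 - 4 + 5) + 15)*(-393 - 354) = (10 + 15)*(-747) = 25*(-747) = -18675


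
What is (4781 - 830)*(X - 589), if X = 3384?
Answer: 11043045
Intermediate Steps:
(4781 - 830)*(X - 589) = (4781 - 830)*(3384 - 589) = 3951*2795 = 11043045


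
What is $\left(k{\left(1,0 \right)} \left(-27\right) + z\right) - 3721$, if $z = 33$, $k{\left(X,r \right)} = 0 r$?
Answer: $-3688$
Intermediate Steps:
$k{\left(X,r \right)} = 0$
$\left(k{\left(1,0 \right)} \left(-27\right) + z\right) - 3721 = \left(0 \left(-27\right) + 33\right) - 3721 = \left(0 + 33\right) - 3721 = 33 - 3721 = -3688$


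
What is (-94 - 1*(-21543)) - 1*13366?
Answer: 8083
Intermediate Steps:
(-94 - 1*(-21543)) - 1*13366 = (-94 + 21543) - 13366 = 21449 - 13366 = 8083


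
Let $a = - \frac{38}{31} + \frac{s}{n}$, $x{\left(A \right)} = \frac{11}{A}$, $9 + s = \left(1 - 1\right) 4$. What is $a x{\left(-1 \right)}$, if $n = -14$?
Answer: $\frac{2783}{434} \approx 6.4124$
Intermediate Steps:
$s = -9$ ($s = -9 + \left(1 - 1\right) 4 = -9 + 0 \cdot 4 = -9 + 0 = -9$)
$a = - \frac{253}{434}$ ($a = - \frac{38}{31} - \frac{9}{-14} = \left(-38\right) \frac{1}{31} - - \frac{9}{14} = - \frac{38}{31} + \frac{9}{14} = - \frac{253}{434} \approx -0.58295$)
$a x{\left(-1 \right)} = - \frac{253 \frac{11}{-1}}{434} = - \frac{253 \cdot 11 \left(-1\right)}{434} = \left(- \frac{253}{434}\right) \left(-11\right) = \frac{2783}{434}$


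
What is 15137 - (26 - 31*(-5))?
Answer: 14956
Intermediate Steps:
15137 - (26 - 31*(-5)) = 15137 - (26 + 155) = 15137 - 1*181 = 15137 - 181 = 14956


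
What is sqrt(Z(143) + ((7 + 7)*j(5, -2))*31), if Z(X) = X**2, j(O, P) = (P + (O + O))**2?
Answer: 5*sqrt(1929) ≈ 219.60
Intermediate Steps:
j(O, P) = (P + 2*O)**2
sqrt(Z(143) + ((7 + 7)*j(5, -2))*31) = sqrt(143**2 + ((7 + 7)*(-2 + 2*5)**2)*31) = sqrt(20449 + (14*(-2 + 10)**2)*31) = sqrt(20449 + (14*8**2)*31) = sqrt(20449 + (14*64)*31) = sqrt(20449 + 896*31) = sqrt(20449 + 27776) = sqrt(48225) = 5*sqrt(1929)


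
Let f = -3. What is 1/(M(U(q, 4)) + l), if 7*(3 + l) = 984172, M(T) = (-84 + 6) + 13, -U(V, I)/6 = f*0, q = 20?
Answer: 1/140528 ≈ 7.1160e-6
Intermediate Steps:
U(V, I) = 0 (U(V, I) = -(-18)*0 = -6*0 = 0)
M(T) = -65 (M(T) = -78 + 13 = -65)
l = 140593 (l = -3 + (⅐)*984172 = -3 + 140596 = 140593)
1/(M(U(q, 4)) + l) = 1/(-65 + 140593) = 1/140528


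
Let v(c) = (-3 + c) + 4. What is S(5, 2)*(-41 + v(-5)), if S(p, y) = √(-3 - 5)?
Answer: -90*I*√2 ≈ -127.28*I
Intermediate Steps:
v(c) = 1 + c
S(p, y) = 2*I*√2 (S(p, y) = √(-8) = 2*I*√2)
S(5, 2)*(-41 + v(-5)) = (2*I*√2)*(-41 + (1 - 5)) = (2*I*√2)*(-41 - 4) = (2*I*√2)*(-45) = -90*I*√2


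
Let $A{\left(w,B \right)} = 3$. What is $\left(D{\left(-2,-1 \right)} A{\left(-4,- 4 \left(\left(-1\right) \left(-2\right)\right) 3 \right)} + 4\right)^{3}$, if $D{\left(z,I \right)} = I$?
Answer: $1$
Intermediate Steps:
$\left(D{\left(-2,-1 \right)} A{\left(-4,- 4 \left(\left(-1\right) \left(-2\right)\right) 3 \right)} + 4\right)^{3} = \left(\left(-1\right) 3 + 4\right)^{3} = \left(-3 + 4\right)^{3} = 1^{3} = 1$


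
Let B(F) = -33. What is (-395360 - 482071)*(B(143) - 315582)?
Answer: 276930385065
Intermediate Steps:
(-395360 - 482071)*(B(143) - 315582) = (-395360 - 482071)*(-33 - 315582) = -877431*(-315615) = 276930385065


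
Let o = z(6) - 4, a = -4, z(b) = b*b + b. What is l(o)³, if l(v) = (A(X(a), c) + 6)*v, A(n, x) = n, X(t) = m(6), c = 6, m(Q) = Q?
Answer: 94818816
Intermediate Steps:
z(b) = b + b² (z(b) = b² + b = b + b²)
X(t) = 6
o = 38 (o = 6*(1 + 6) - 4 = 6*7 - 4 = 42 - 4 = 38)
l(v) = 12*v (l(v) = (6 + 6)*v = 12*v)
l(o)³ = (12*38)³ = 456³ = 94818816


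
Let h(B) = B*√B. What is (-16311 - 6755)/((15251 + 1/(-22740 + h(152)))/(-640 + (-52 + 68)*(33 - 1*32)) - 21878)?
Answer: 101031182733252789024384/95934686949487256927129 + 4375527936*√38/95934686949487256927129 ≈ 1.0531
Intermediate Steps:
h(B) = B^(3/2)
(-16311 - 6755)/((15251 + 1/(-22740 + h(152)))/(-640 + (-52 + 68)*(33 - 1*32)) - 21878) = (-16311 - 6755)/((15251 + 1/(-22740 + 152^(3/2)))/(-640 + (-52 + 68)*(33 - 1*32)) - 21878) = -23066/((15251 + 1/(-22740 + 304*√38))/(-640 + 16*(33 - 32)) - 21878) = -23066/((15251 + 1/(-22740 + 304*√38))/(-640 + 16*1) - 21878) = -23066/((15251 + 1/(-22740 + 304*√38))/(-640 + 16) - 21878) = -23066/((15251 + 1/(-22740 + 304*√38))/(-624) - 21878) = -23066/((15251 + 1/(-22740 + 304*√38))*(-1/624) - 21878) = -23066/((-15251/624 - 1/(624*(-22740 + 304*√38))) - 21878) = -23066/(-13667123/624 - 1/(624*(-22740 + 304*√38)))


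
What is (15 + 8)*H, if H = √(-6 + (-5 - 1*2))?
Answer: 23*I*√13 ≈ 82.928*I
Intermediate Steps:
H = I*√13 (H = √(-6 + (-5 - 2)) = √(-6 - 7) = √(-13) = I*√13 ≈ 3.6056*I)
(15 + 8)*H = (15 + 8)*(I*√13) = 23*(I*√13) = 23*I*√13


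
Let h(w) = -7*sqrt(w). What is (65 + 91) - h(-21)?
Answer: 156 + 7*I*sqrt(21) ≈ 156.0 + 32.078*I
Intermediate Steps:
(65 + 91) - h(-21) = (65 + 91) - (-7)*sqrt(-21) = 156 - (-7)*I*sqrt(21) = 156 + 7*I*sqrt(21)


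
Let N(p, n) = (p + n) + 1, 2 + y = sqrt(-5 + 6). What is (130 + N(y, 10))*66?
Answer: 9240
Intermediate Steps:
y = -1 (y = -2 + sqrt(-5 + 6) = -2 + sqrt(1) = -2 + 1 = -1)
N(p, n) = 1 + n + p (N(p, n) = (n + p) + 1 = 1 + n + p)
(130 + N(y, 10))*66 = (130 + (1 + 10 - 1))*66 = (130 + 10)*66 = 140*66 = 9240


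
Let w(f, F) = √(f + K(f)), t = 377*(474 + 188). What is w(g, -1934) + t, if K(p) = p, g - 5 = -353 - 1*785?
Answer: 249574 + I*√2266 ≈ 2.4957e+5 + 47.603*I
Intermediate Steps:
t = 249574 (t = 377*662 = 249574)
g = -1133 (g = 5 + (-353 - 1*785) = 5 + (-353 - 785) = 5 - 1138 = -1133)
w(f, F) = √2*√f (w(f, F) = √(f + f) = √(2*f) = √2*√f)
w(g, -1934) + t = √2*√(-1133) + 249574 = √2*(I*√1133) + 249574 = I*√2266 + 249574 = 249574 + I*√2266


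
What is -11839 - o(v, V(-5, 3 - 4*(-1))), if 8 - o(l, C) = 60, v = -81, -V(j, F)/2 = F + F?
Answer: -11787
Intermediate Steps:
V(j, F) = -4*F (V(j, F) = -2*(F + F) = -4*F)
o(l, C) = -52 (o(l, C) = 8 - 1*60 = 8 - 60 = -52)
-11839 - o(v, V(-5, 3 - 4*(-1))) = -11839 - 1*(-52) = -11839 + 52 = -11787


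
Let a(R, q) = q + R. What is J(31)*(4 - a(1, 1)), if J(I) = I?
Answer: 62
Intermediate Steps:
a(R, q) = R + q
J(31)*(4 - a(1, 1)) = 31*(4 - (1 + 1)) = 31*(4 - 1*2) = 31*(4 - 2) = 31*2 = 62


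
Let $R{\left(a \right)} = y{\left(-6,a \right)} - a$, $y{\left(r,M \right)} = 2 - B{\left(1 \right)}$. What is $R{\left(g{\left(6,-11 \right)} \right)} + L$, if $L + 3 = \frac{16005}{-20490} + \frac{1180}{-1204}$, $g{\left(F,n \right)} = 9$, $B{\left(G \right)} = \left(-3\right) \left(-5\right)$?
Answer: $- \frac{11003287}{411166} \approx -26.761$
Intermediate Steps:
$B{\left(G \right)} = 15$
$L = - \frac{1957635}{411166}$ ($L = -3 + \left(\frac{16005}{-20490} + \frac{1180}{-1204}\right) = -3 + \left(16005 \left(- \frac{1}{20490}\right) + 1180 \left(- \frac{1}{1204}\right)\right) = -3 - \frac{724137}{411166} = - \frac{1957635}{411166} \approx -4.7612$)
$y{\left(r,M \right)} = -13$ ($y{\left(r,M \right)} = 2 - 15 = -13$)
$R{\left(a \right)} = -13 - a$
$R{\left(g{\left(6,-11 \right)} \right)} + L = \left(-13 - 9\right) - \frac{1957635}{411166} = -22 - \frac{1957635}{411166} = - \frac{11003287}{411166}$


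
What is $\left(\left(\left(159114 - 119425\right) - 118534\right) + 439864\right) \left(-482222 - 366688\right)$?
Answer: $-306472639290$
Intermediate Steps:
$\left(\left(\left(159114 - 119425\right) - 118534\right) + 439864\right) \left(-482222 - 366688\right) = \left(\left(39689 - 118534\right) + 439864\right) \left(-848910\right) = \left(-78845 + 439864\right) \left(-848910\right) = 361019 \left(-848910\right) = -306472639290$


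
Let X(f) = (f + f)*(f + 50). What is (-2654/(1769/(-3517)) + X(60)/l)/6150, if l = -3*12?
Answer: 13028227/16319025 ≈ 0.79835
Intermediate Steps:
X(f) = 2*f*(50 + f) (X(f) = (2*f)*(50 + f) = 2*f*(50 + f))
l = -36
(-2654/(1769/(-3517)) + X(60)/l)/6150 = (-2654/(1769/(-3517)) + (2*60*(50 + 60))/(-36))/6150 = (-2654/(1769*(-1/3517)) + (2*60*110)*(-1/36))*(1/6150) = (-2654/(-1769/3517) + 13200*(-1/36))*(1/6150) = (-2654*(-3517/1769) - 1100/3)*(1/6150) = (9334118/1769 - 1100/3)*(1/6150) = (26056454/5307)*(1/6150) = 13028227/16319025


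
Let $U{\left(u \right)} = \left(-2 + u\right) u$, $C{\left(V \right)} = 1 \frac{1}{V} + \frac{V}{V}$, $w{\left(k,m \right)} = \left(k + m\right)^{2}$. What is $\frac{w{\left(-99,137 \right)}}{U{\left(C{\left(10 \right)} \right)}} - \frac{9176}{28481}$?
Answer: $- \frac{4113564824}{2819619} \approx -1458.9$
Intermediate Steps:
$C{\left(V \right)} = 1 + \frac{1}{V}$ ($C{\left(V \right)} = \frac{1}{V} + 1 = 1 + \frac{1}{V}$)
$U{\left(u \right)} = u \left(-2 + u\right)$
$\frac{w{\left(-99,137 \right)}}{U{\left(C{\left(10 \right)} \right)}} - \frac{9176}{28481} = \frac{\left(-99 + 137\right)^{2}}{\frac{1 + 10}{10} \left(-2 + \frac{1 + 10}{10}\right)} - \frac{9176}{28481} = \frac{38^{2}}{\frac{1}{10} \cdot 11 \left(-2 + \frac{1}{10} \cdot 11\right)} - \frac{9176}{28481} = \frac{1444}{\frac{11}{10} \left(-2 + \frac{11}{10}\right)} - \frac{9176}{28481} = \frac{1444}{\frac{11}{10} \left(- \frac{9}{10}\right)} - \frac{9176}{28481} = \frac{1444}{- \frac{99}{100}} - \frac{9176}{28481} = 1444 \left(- \frac{100}{99}\right) - \frac{9176}{28481} = - \frac{144400}{99} - \frac{9176}{28481} = - \frac{4113564824}{2819619}$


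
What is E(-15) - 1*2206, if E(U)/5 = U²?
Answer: -1081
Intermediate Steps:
E(U) = 5*U²
E(-15) - 1*2206 = 5*(-15)² - 1*2206 = 5*225 - 2206 = 1125 - 2206 = -1081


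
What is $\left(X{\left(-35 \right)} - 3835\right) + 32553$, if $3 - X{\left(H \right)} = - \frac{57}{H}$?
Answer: $\frac{1005178}{35} \approx 28719.0$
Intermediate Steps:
$X{\left(H \right)} = 3 + \frac{57}{H}$ ($X{\left(H \right)} = 3 - - \frac{57}{H} = 3 + \frac{57}{H}$)
$\left(X{\left(-35 \right)} - 3835\right) + 32553 = \left(\left(3 + \frac{57}{-35}\right) - 3835\right) + 32553 = \left(\left(3 + 57 \left(- \frac{1}{35}\right)\right) - 3835\right) + 32553 = \left(\left(3 - \frac{57}{35}\right) - 3835\right) + 32553 = \left(\frac{48}{35} - 3835\right) + 32553 = - \frac{134177}{35} + 32553 = \frac{1005178}{35}$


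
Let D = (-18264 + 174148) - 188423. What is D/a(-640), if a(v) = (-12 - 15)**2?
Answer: -32539/729 ≈ -44.635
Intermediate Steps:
a(v) = 729 (a(v) = (-27)**2 = 729)
D = -32539 (D = 155884 - 188423 = -32539)
D/a(-640) = -32539/729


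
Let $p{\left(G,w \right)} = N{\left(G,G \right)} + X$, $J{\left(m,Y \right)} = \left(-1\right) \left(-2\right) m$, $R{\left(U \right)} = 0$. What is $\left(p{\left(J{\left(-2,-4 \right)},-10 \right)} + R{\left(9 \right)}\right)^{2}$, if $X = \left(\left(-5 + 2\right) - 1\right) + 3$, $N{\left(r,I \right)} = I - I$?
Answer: $1$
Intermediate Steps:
$N{\left(r,I \right)} = 0$
$J{\left(m,Y \right)} = 2 m$
$X = -1$ ($X = \left(-3 - 1\right) + 3 = -4 + 3 = -1$)
$p{\left(G,w \right)} = -1$ ($p{\left(G,w \right)} = 0 - 1 = -1$)
$\left(p{\left(J{\left(-2,-4 \right)},-10 \right)} + R{\left(9 \right)}\right)^{2} = \left(-1 + 0\right)^{2} = \left(-1\right)^{2} = 1$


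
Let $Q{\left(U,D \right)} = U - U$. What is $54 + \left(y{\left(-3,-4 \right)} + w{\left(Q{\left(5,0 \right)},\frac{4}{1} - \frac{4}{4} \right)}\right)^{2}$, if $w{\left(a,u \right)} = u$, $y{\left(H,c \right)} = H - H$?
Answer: $63$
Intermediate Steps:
$Q{\left(U,D \right)} = 0$
$y{\left(H,c \right)} = 0$
$54 + \left(y{\left(-3,-4 \right)} + w{\left(Q{\left(5,0 \right)},\frac{4}{1} - \frac{4}{4} \right)}\right)^{2} = 54 + \left(0 + \left(\frac{4}{1} - \frac{4}{4}\right)\right)^{2} = 54 + \left(0 + \left(4 \cdot 1 - 1\right)\right)^{2} = 54 + \left(0 + \left(4 - 1\right)\right)^{2} = 54 + \left(0 + 3\right)^{2} = 54 + 3^{2} = 54 + 9 = 63$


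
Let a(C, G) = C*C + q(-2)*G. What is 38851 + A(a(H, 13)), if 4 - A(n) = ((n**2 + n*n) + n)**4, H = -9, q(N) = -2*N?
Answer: -1590199488130477786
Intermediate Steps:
a(C, G) = C**2 + 4*G (a(C, G) = C*C + (-2*(-2))*G = C**2 + 4*G)
A(n) = 4 - (n + 2*n**2)**4 (A(n) = 4 - ((n**2 + n*n) + n)**4 = 4 - ((n**2 + n**2) + n)**4 = 4 - (2*n**2 + n)**4 = 4 - (n + 2*n**2)**4)
38851 + A(a(H, 13)) = 38851 + (4 - ((-9)**2 + 4*13)**4*(1 + 2*((-9)**2 + 4*13))**4) = 38851 + (4 - (81 + 52)**4*(1 + 2*(81 + 52))**4) = 38851 + (4 - 1*133**4*(1 + 2*133)**4) = 38851 + (4 - 1*312900721*(1 + 266)**4) = 38851 + (4 - 1*312900721*267**4) = 38851 + (4 - 1*312900721*5082121521) = 38851 + (4 - 1590199488130516641) = 38851 - 1590199488130516637 = -1590199488130477786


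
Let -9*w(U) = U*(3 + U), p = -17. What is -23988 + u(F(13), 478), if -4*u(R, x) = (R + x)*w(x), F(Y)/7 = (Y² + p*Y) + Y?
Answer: 23134811/18 ≈ 1.2853e+6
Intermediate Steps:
w(U) = -U*(3 + U)/9
F(Y) = -112*Y + 7*Y² (F(Y) = 7*((Y² - 17*Y) + Y) = 7*(Y² - 16*Y) = -112*Y + 7*Y²)
u(R, x) = x*(3 + x)*(R + x)/36 (u(R, x) = -(R + x)*(-x*(3 + x)/9)/4 = -(-1)*x*(3 + x)*(R + x)/36 = x*(3 + x)*(R + x)/36)
-23988 + u(F(13), 478) = -23988 + (1/36)*478*(3 + 478)*(7*13*(-16 + 13) + 478) = -23988 + (1/36)*478*481*(7*13*(-3) + 478) = -23988 + (1/36)*478*481*(-273 + 478) = -23988 + (1/36)*478*481*205 = -23988 + 23566595/18 = 23134811/18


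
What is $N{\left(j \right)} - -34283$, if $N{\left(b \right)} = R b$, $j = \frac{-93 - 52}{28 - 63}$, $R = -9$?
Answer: $\frac{239720}{7} \approx 34246.0$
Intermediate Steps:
$j = \frac{29}{7}$ ($j = - \frac{145}{-35} = \left(-145\right) \left(- \frac{1}{35}\right) = \frac{29}{7} \approx 4.1429$)
$N{\left(b \right)} = - 9 b$
$N{\left(j \right)} - -34283 = \left(-9\right) \frac{29}{7} - -34283 = - \frac{261}{7} + 34283 = \frac{239720}{7}$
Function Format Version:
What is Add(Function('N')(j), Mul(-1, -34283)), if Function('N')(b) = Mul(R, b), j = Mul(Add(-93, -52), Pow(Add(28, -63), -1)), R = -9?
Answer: Rational(239720, 7) ≈ 34246.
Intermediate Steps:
j = Rational(29, 7) (j = Mul(-145, Pow(-35, -1)) = Mul(-145, Rational(-1, 35)) = Rational(29, 7) ≈ 4.1429)
Function('N')(b) = Mul(-9, b)
Add(Function('N')(j), Mul(-1, -34283)) = Add(Mul(-9, Rational(29, 7)), Mul(-1, -34283)) = Add(Rational(-261, 7), 34283) = Rational(239720, 7)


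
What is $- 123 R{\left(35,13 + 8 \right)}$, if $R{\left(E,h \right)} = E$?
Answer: $-4305$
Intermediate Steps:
$- 123 R{\left(35,13 + 8 \right)} = \left(-123\right) 35 = -4305$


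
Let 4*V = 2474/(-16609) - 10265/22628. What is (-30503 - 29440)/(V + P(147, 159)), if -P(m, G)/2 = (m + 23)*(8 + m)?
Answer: 6931779968688/6094220319589 ≈ 1.1374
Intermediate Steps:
P(m, G) = -2*(8 + m)*(23 + m) (P(m, G) = -2*(m + 23)*(8 + m) = -2*(23 + m)*(8 + m) = -2*(8 + m)*(23 + m))
V = -226473057/1503313808 (V = (2474/(-16609) - 10265/22628)/4 = (2474*(-1/16609) - 10265*1/22628)/4 = (-2474/16609 - 10265/22628)/4 = (¼)*(-226473057/375828452) = -226473057/1503313808 ≈ -0.15065)
(-30503 - 29440)/(V + P(147, 159)) = (-30503 - 29440)/(-226473057/1503313808 + (-368 - 62*147 - 2*147²)) = -59943/(-226473057/1503313808 + (-368 - 9114 - 2*21609)) = -59943/(-226473057/1503313808 + (-368 - 9114 - 43218)) = -59943/(-226473057/1503313808 - 52700) = -59943/(-79224864154657/1503313808) = -59943*(-1503313808/79224864154657) = 6931779968688/6094220319589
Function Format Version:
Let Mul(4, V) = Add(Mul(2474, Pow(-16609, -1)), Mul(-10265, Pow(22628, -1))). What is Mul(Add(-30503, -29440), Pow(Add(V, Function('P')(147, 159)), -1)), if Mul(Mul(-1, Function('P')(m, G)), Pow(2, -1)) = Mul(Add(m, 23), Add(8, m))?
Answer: Rational(6931779968688, 6094220319589) ≈ 1.1374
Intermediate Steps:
Function('P')(m, G) = Mul(-2, Add(8, m), Add(23, m)) (Function('P')(m, G) = Mul(-2, Mul(Add(m, 23), Add(8, m))) = Mul(-2, Mul(Add(23, m), Add(8, m))) = Mul(-2, Mul(Add(8, m), Add(23, m))) = Mul(-2, Add(8, m), Add(23, m)))
V = Rational(-226473057, 1503313808) (V = Mul(Rational(1, 4), Add(Mul(2474, Pow(-16609, -1)), Mul(-10265, Pow(22628, -1)))) = Mul(Rational(1, 4), Add(Mul(2474, Rational(-1, 16609)), Mul(-10265, Rational(1, 22628)))) = Mul(Rational(1, 4), Add(Rational(-2474, 16609), Rational(-10265, 22628))) = Mul(Rational(1, 4), Rational(-226473057, 375828452)) = Rational(-226473057, 1503313808) ≈ -0.15065)
Mul(Add(-30503, -29440), Pow(Add(V, Function('P')(147, 159)), -1)) = Mul(Add(-30503, -29440), Pow(Add(Rational(-226473057, 1503313808), Add(-368, Mul(-62, 147), Mul(-2, Pow(147, 2)))), -1)) = Mul(-59943, Pow(Add(Rational(-226473057, 1503313808), Add(-368, -9114, Mul(-2, 21609))), -1)) = Mul(-59943, Pow(Add(Rational(-226473057, 1503313808), Add(-368, -9114, -43218)), -1)) = Mul(-59943, Pow(Add(Rational(-226473057, 1503313808), -52700), -1)) = Mul(-59943, Pow(Rational(-79224864154657, 1503313808), -1)) = Mul(-59943, Rational(-1503313808, 79224864154657)) = Rational(6931779968688, 6094220319589)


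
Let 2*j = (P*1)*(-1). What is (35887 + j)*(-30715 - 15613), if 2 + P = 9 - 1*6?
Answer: -1662549772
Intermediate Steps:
P = 1 (P = -2 + (9 - 1*6) = -2 + (9 - 6) = -2 + 3 = 1)
j = -½ (j = ((1*1)*(-1))/2 = (1*(-1))/2 = (½)*(-1) = -½ ≈ -0.50000)
(35887 + j)*(-30715 - 15613) = (35887 - ½)*(-30715 - 15613) = (71773/2)*(-46328) = -1662549772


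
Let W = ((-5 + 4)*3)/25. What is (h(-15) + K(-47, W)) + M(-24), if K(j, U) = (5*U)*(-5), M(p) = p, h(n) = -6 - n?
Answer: -12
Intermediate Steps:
W = -3/25 (W = -1*3*(1/25) = -3*1/25 = -3/25 ≈ -0.12000)
K(j, U) = -25*U
(h(-15) + K(-47, W)) + M(-24) = ((-6 - 1*(-15)) - 25*(-3/25)) - 24 = ((-6 + 15) + 3) - 24 = (9 + 3) - 24 = 12 - 24 = -12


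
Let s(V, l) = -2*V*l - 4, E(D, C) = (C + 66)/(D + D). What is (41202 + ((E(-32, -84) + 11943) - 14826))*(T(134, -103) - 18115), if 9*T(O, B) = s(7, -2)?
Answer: -22209651043/32 ≈ -6.9405e+8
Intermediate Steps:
E(D, C) = (66 + C)/(2*D) (E(D, C) = (66 + C)/((2*D)) = (66 + C)*(1/(2*D)) = (66 + C)/(2*D))
s(V, l) = -4 - 2*V*l (s(V, l) = -2*V*l - 4 = -4 - 2*V*l)
T(O, B) = 8/3 (T(O, B) = (-4 - 2*7*(-2))/9 = (-4 + 28)/9 = (⅑)*24 = 8/3)
(41202 + ((E(-32, -84) + 11943) - 14826))*(T(134, -103) - 18115) = (41202 + (((½)*(66 - 84)/(-32) + 11943) - 14826))*(8/3 - 18115) = (41202 + (((½)*(-1/32)*(-18) + 11943) - 14826))*(-54337/3) = (41202 + ((9/32 + 11943) - 14826))*(-54337/3) = (41202 + (382185/32 - 14826))*(-54337/3) = (41202 - 92247/32)*(-54337/3) = (1226217/32)*(-54337/3) = -22209651043/32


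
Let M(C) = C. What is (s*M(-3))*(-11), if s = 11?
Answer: 363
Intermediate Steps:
(s*M(-3))*(-11) = (11*(-3))*(-11) = -33*(-11) = 363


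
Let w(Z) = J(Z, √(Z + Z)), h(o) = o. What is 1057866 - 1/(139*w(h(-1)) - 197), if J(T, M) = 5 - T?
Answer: 673860641/637 ≈ 1.0579e+6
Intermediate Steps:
w(Z) = 5 - Z
1057866 - 1/(139*w(h(-1)) - 197) = 1057866 - 1/(139*(5 - 1*(-1)) - 197) = 1057866 - 1/(139*(5 + 1) - 197) = 1057866 - 1/(139*6 - 197) = 1057866 - 1/(834 - 197) = 1057866 - 1/637 = 673860641/637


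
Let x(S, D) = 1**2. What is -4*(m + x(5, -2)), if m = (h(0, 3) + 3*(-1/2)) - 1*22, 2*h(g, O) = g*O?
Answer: 90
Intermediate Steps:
x(S, D) = 1
h(g, O) = O*g/2 (h(g, O) = (g*O)/2 = (O*g)/2 = O*g/2)
m = -47/2 (m = ((1/2)*3*0 + 3*(-1/2)) - 1*22 = (0 + 3*(-1*1/2)) - 22 = (0 + 3*(-1/2)) - 22 = (0 - 3/2) - 22 = -3/2 - 22 = -47/2 ≈ -23.500)
-4*(m + x(5, -2)) = -4*(-47/2 + 1) = -4*(-45/2) = 90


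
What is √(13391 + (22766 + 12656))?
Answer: √48813 ≈ 220.94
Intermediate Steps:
√(13391 + (22766 + 12656)) = √(13391 + 35422) = √48813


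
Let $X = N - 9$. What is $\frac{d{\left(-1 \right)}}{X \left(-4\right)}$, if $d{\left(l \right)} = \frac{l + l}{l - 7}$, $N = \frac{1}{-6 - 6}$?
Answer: $\frac{3}{436} \approx 0.0068807$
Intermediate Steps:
$N = - \frac{1}{12}$ ($N = \frac{1}{-12} = - \frac{1}{12} \approx -0.083333$)
$X = - \frac{109}{12}$ ($X = - \frac{1}{12} - 9 = - \frac{109}{12} \approx -9.0833$)
$d{\left(l \right)} = \frac{2 l}{-7 + l}$
$\frac{d{\left(-1 \right)}}{X \left(-4\right)} = \frac{2 \left(-1\right) \frac{1}{-7 - 1}}{\left(- \frac{109}{12}\right) \left(-4\right)} = \frac{2 \left(-1\right) \frac{1}{-8}}{\frac{109}{3}} = \frac{3 \cdot 2 \left(-1\right) \left(- \frac{1}{8}\right)}{109} = \frac{3}{109} \cdot \frac{1}{4} = \frac{3}{436}$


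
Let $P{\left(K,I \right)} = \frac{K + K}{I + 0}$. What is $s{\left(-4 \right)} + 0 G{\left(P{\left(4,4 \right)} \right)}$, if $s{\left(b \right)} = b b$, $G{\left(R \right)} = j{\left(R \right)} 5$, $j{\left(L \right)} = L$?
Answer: $16$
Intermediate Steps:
$P{\left(K,I \right)} = \frac{2 K}{I}$
$G{\left(R \right)} = 5 R$ ($G{\left(R \right)} = R 5 = 5 R$)
$s{\left(b \right)} = b^{2}$
$s{\left(-4 \right)} + 0 G{\left(P{\left(4,4 \right)} \right)} = \left(-4\right)^{2} + 0 \cdot 5 \cdot 2 \cdot 4 \cdot \frac{1}{4} = 16 + 0 \cdot 5 \cdot 2 \cdot 4 \cdot \frac{1}{4} = 16 + 0 \cdot 5 \cdot 2 = 16 + 0 \cdot 10 = 16 + 0 = 16$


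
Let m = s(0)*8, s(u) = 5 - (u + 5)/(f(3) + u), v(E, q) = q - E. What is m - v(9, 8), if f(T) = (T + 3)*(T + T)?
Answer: 359/9 ≈ 39.889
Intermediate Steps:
f(T) = 2*T*(3 + T) (f(T) = (3 + T)*(2*T) = 2*T*(3 + T))
s(u) = 5 - (5 + u)/(36 + u) (s(u) = 5 - (u + 5)/(2*3*(3 + 3) + u) = 5 - (5 + u)/(2*3*6 + u) = 5 - (5 + u)/(36 + u))
m = 350/9 (m = ((175 + 4*0)/(36 + 0))*8 = ((175 + 0)/36)*8 = ((1/36)*175)*8 = (175/36)*8 = 350/9 ≈ 38.889)
m - v(9, 8) = 350/9 - (8 - 1*9) = 350/9 - (8 - 9) = 350/9 - 1*(-1) = 350/9 + 1 = 359/9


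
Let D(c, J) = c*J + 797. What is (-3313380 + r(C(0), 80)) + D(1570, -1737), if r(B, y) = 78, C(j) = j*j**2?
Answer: -6039595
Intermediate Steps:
D(c, J) = 797 + J*c (D(c, J) = J*c + 797 = 797 + J*c)
C(j) = j**3
(-3313380 + r(C(0), 80)) + D(1570, -1737) = (-3313380 + 78) + (797 - 1737*1570) = -3313302 + (797 - 2727090) = -3313302 - 2726293 = -6039595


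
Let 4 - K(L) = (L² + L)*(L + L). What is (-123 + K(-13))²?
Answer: 15499969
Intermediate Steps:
K(L) = 4 - 2*L*(L + L²) (K(L) = 4 - (L² + L)*(L + L) = 4 - (L + L²)*2*L = 4 - 2*L*(L + L²))
(-123 + K(-13))² = (-123 + (4 - 2*(-13)² - 2*(-13)³))² = (-123 + (4 - 2*169 - 2*(-2197)))² = (-123 + (4 - 338 + 4394))² = (-123 + 4060)² = 3937² = 15499969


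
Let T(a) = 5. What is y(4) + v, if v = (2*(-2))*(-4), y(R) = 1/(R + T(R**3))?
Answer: 145/9 ≈ 16.111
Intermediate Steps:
y(R) = 1/(5 + R) (y(R) = 1/(R + 5) = 1/(5 + R))
v = 16 (v = -4*(-4) = 16)
y(4) + v = 1/(5 + 4) + 16 = 1/9 + 16 = 145/9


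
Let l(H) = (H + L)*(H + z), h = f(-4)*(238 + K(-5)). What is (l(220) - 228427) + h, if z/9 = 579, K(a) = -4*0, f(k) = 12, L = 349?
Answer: 2864668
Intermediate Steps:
K(a) = 0
z = 5211 (z = 9*579 = 5211)
h = 2856 (h = 12*(238 + 0) = 12*238 = 2856)
l(H) = (349 + H)*(5211 + H) (l(H) = (H + 349)*(H + 5211) = (349 + H)*(5211 + H))
(l(220) - 228427) + h = ((1818639 + 220² + 5560*220) - 228427) + 2856 = ((1818639 + 48400 + 1223200) - 228427) + 2856 = (3090239 - 228427) + 2856 = 2861812 + 2856 = 2864668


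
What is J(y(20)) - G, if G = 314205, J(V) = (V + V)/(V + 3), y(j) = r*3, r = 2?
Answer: -942611/3 ≈ -3.1420e+5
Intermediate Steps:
y(j) = 6 (y(j) = 2*3 = 6)
J(V) = 2*V/(3 + V) (J(V) = (2*V)/(3 + V) = 2*V/(3 + V))
J(y(20)) - G = 2*6/(3 + 6) - 1*314205 = 2*6/9 - 314205 = 2*6*(⅑) - 314205 = 4/3 - 314205 = -942611/3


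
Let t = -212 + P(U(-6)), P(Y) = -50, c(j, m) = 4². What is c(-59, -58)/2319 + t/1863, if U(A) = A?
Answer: -192590/1440099 ≈ -0.13373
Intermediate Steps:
c(j, m) = 16
t = -262 (t = -212 - 50 = -262)
c(-59, -58)/2319 + t/1863 = 16/2319 - 262/1863 = -192590/1440099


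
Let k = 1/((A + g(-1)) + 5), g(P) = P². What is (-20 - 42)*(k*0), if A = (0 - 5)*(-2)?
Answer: 0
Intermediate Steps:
A = 10 (A = -5*(-2) = 10)
k = 1/16 (k = 1/((10 + (-1)²) + 5) = 1/((10 + 1) + 5) = 1/(11 + 5) = 1/16 ≈ 0.062500)
(-20 - 42)*(k*0) = (-20 - 42)*((1/16)*0) = -62*0 = 0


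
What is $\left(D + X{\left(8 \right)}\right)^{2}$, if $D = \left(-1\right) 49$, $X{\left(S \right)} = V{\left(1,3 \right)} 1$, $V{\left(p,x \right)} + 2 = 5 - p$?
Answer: $2209$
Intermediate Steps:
$V{\left(p,x \right)} = 3 - p$ ($V{\left(p,x \right)} = -2 - \left(-5 + p\right) = 3 - p$)
$X{\left(S \right)} = 2$ ($X{\left(S \right)} = \left(3 - 1\right) 1 = 2 \cdot 1 = 2$)
$D = -49$
$\left(D + X{\left(8 \right)}\right)^{2} = \left(-49 + 2\right)^{2} = \left(-47\right)^{2} = 2209$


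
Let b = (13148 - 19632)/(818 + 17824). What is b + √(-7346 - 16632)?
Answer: -3242/9321 + I*√23978 ≈ -0.34782 + 154.85*I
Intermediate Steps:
b = -3242/9321 (b = -6484/18642 = -6484*1/18642 = -3242/9321 ≈ -0.34782)
b + √(-7346 - 16632) = -3242/9321 + √(-7346 - 16632) = -3242/9321 + √(-23978) = -3242/9321 + I*√23978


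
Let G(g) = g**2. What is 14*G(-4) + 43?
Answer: 267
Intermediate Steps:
14*G(-4) + 43 = 14*(-4)**2 + 43 = 14*16 + 43 = 224 + 43 = 267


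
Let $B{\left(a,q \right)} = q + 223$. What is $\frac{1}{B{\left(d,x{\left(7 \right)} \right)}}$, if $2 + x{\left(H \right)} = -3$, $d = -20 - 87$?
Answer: $\frac{1}{218} \approx 0.0045872$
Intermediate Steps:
$d = -107$ ($d = -20 - 87 = -107$)
$x{\left(H \right)} = -5$ ($x{\left(H \right)} = -2 - 3 = -5$)
$B{\left(a,q \right)} = 223 + q$
$\frac{1}{B{\left(d,x{\left(7 \right)} \right)}} = \frac{1}{223 - 5} = \frac{1}{218}$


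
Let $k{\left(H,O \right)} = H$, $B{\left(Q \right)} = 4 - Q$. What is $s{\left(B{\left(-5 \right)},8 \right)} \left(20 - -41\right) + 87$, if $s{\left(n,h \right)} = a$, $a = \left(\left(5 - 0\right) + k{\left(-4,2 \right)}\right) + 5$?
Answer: $453$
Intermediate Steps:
$a = 6$ ($a = \left(\left(5 - 0\right) - 4\right) + 5 = \left(\left(5 + 0\right) - 4\right) + 5 = \left(5 - 4\right) + 5 = 1 + 5 = 6$)
$s{\left(n,h \right)} = 6$
$s{\left(B{\left(-5 \right)},8 \right)} \left(20 - -41\right) + 87 = 6 \left(20 - -41\right) + 87 = 6 \left(20 + 41\right) + 87 = 6 \cdot 61 + 87 = 366 + 87 = 453$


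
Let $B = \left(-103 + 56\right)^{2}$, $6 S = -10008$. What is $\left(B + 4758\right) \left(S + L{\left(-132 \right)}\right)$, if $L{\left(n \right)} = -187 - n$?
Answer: $-12004141$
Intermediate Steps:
$S = -1668$ ($S = \frac{1}{6} \left(-10008\right) = -1668$)
$B = 2209$ ($B = \left(-47\right)^{2} = 2209$)
$\left(B + 4758\right) \left(S + L{\left(-132 \right)}\right) = \left(2209 + 4758\right) \left(-1668 - 55\right) = 6967 \left(-1668 + \left(-187 + 132\right)\right) = 6967 \left(-1668 - 55\right) = 6967 \left(-1723\right) = -12004141$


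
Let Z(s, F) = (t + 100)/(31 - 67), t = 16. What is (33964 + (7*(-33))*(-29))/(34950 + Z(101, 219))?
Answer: 365967/314521 ≈ 1.1636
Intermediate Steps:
Z(s, F) = -29/9 (Z(s, F) = (16 + 100)/(31 - 67) = 116/(-36) = 116*(-1/36) = -29/9)
(33964 + (7*(-33))*(-29))/(34950 + Z(101, 219)) = (33964 + (7*(-33))*(-29))/(34950 - 29/9) = (33964 - 231*(-29))/(314521/9) = (33964 + 6699)*(9/314521) = 40663*(9/314521) = 365967/314521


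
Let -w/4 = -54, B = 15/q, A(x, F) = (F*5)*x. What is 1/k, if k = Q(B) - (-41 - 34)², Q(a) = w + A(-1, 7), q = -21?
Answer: -1/5444 ≈ -0.00018369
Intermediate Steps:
A(x, F) = 5*F*x (A(x, F) = (5*F)*x = 5*F*x)
B = -5/7 (B = 15/(-21) = 15*(-1/21) = -5/7 ≈ -0.71429)
w = 216 (w = -4*(-54) = 216)
Q(a) = 181 (Q(a) = 216 + 5*7*(-1) = 216 - 35 = 181)
k = -5444 (k = 181 - (-41 - 34)² = 181 - 1*(-75)² = 181 - 1*5625 = 181 - 5625 = -5444)
1/k = 1/(-5444) = -1/5444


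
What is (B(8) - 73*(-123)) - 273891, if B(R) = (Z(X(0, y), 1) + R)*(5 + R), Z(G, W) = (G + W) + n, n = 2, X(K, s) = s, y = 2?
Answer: -264743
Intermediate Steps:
Z(G, W) = 2 + G + W (Z(G, W) = (G + W) + 2 = 2 + G + W)
B(R) = (5 + R)² (B(R) = ((2 + 2 + 1) + R)*(5 + R) = (5 + R)*(5 + R) = (5 + R)²)
(B(8) - 73*(-123)) - 273891 = ((25 + 8² + 10*8) - 73*(-123)) - 273891 = ((25 + 64 + 80) + 8979) - 273891 = (169 + 8979) - 273891 = 9148 - 273891 = -264743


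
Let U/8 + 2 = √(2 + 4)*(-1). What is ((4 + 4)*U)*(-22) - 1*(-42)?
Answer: 2858 + 1408*√6 ≈ 6306.9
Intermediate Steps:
U = -16 - 8*√6 (U = -16 + 8*(√(2 + 4)*(-1)) = -16 + 8*(√6*(-1)) = -16 + 8*(-√6) = -16 - 8*√6 ≈ -35.596)
((4 + 4)*U)*(-22) - 1*(-42) = ((4 + 4)*(-16 - 8*√6))*(-22) - 1*(-42) = (8*(-16 - 8*√6))*(-22) + 42 = (-128 - 64*√6)*(-22) + 42 = (2816 + 1408*√6) + 42 = 2858 + 1408*√6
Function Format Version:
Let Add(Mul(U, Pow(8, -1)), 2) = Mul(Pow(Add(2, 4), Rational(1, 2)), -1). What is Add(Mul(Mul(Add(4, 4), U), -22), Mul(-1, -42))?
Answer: Add(2858, Mul(1408, Pow(6, Rational(1, 2)))) ≈ 6306.9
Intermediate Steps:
U = Add(-16, Mul(-8, Pow(6, Rational(1, 2)))) (U = Add(-16, Mul(8, Mul(Pow(Add(2, 4), Rational(1, 2)), -1))) = Add(-16, Mul(8, Mul(Pow(6, Rational(1, 2)), -1))) = Add(-16, Mul(8, Mul(-1, Pow(6, Rational(1, 2))))) = Add(-16, Mul(-8, Pow(6, Rational(1, 2)))) ≈ -35.596)
Add(Mul(Mul(Add(4, 4), U), -22), Mul(-1, -42)) = Add(Mul(Mul(Add(4, 4), Add(-16, Mul(-8, Pow(6, Rational(1, 2))))), -22), Mul(-1, -42)) = Add(Mul(Mul(8, Add(-16, Mul(-8, Pow(6, Rational(1, 2))))), -22), 42) = Add(Mul(Add(-128, Mul(-64, Pow(6, Rational(1, 2)))), -22), 42) = Add(Add(2816, Mul(1408, Pow(6, Rational(1, 2)))), 42) = Add(2858, Mul(1408, Pow(6, Rational(1, 2))))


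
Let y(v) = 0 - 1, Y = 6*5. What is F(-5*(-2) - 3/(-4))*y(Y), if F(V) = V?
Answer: -43/4 ≈ -10.750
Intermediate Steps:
Y = 30
y(v) = -1
F(-5*(-2) - 3/(-4))*y(Y) = (-5*(-2) - 3/(-4))*(-1) = (10 - 3*(-¼))*(-1) = (10 + ¾)*(-1) = (43/4)*(-1) = -43/4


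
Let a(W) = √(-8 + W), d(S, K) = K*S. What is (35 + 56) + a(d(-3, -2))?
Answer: 91 + I*√2 ≈ 91.0 + 1.4142*I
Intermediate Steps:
(35 + 56) + a(d(-3, -2)) = (35 + 56) + √(-8 - 2*(-3)) = 91 + √(-8 + 6) = 91 + √(-2) = 91 + I*√2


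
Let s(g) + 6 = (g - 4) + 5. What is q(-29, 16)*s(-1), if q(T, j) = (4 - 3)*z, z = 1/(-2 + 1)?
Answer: 6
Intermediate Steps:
z = -1 (z = 1/(-1) = -1)
s(g) = -5 + g (s(g) = -6 + ((g - 4) + 5) = -6 + ((-4 + g) + 5) = -6 + (1 + g) = -5 + g)
q(T, j) = -1 (q(T, j) = (4 - 3)*(-1) = 1*(-1) = -1)
q(-29, 16)*s(-1) = -(-5 - 1) = -1*(-6) = 6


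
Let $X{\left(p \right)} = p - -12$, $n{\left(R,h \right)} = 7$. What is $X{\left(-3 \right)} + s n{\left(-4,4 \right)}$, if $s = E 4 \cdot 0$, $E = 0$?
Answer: $9$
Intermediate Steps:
$s = 0$ ($s = 0 \cdot 4 \cdot 0 = 0 \cdot 0 = 0$)
$X{\left(p \right)} = 12 + p$ ($X{\left(p \right)} = p + 12 = 12 + p$)
$X{\left(-3 \right)} + s n{\left(-4,4 \right)} = \left(12 - 3\right) + 0 \cdot 7 = 9 + 0 = 9$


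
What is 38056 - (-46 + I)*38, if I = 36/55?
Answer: 2187852/55 ≈ 39779.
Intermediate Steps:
I = 36/55 (I = 36*(1/55) = 36/55 ≈ 0.65455)
38056 - (-46 + I)*38 = 38056 - (-46 + 36/55)*38 = 38056 - (-2494)*38/55 = 38056 - 1*(-94772/55) = 38056 + 94772/55 = 2187852/55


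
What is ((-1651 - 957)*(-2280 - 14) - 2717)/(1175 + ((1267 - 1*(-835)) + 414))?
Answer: 5980035/3691 ≈ 1620.2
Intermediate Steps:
((-1651 - 957)*(-2280 - 14) - 2717)/(1175 + ((1267 - 1*(-835)) + 414)) = (-2608*(-2294) - 2717)/(1175 + ((1267 + 835) + 414)) = (5982752 - 2717)/(1175 + (2102 + 414)) = 5980035/(1175 + 2516) = 5980035/3691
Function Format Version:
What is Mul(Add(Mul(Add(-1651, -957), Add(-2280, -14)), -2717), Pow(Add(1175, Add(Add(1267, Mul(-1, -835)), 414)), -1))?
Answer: Rational(5980035, 3691) ≈ 1620.2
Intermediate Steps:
Mul(Add(Mul(Add(-1651, -957), Add(-2280, -14)), -2717), Pow(Add(1175, Add(Add(1267, Mul(-1, -835)), 414)), -1)) = Mul(Add(Mul(-2608, -2294), -2717), Pow(Add(1175, Add(Add(1267, 835), 414)), -1)) = Mul(Add(5982752, -2717), Pow(Add(1175, Add(2102, 414)), -1)) = Mul(5980035, Pow(Add(1175, 2516), -1)) = Mul(5980035, Pow(3691, -1)) = Mul(5980035, Rational(1, 3691)) = Rational(5980035, 3691)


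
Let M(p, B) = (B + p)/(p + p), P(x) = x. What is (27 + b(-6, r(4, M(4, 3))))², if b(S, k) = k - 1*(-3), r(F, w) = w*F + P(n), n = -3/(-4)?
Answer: 18769/16 ≈ 1173.1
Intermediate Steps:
n = ¾ (n = -3*(-¼) = ¾ ≈ 0.75000)
M(p, B) = (B + p)/(2*p) (M(p, B) = (B + p)/((2*p)) = (B + p)*(1/(2*p)) = (B + p)/(2*p))
r(F, w) = ¾ + F*w (r(F, w) = w*F + ¾ = F*w + ¾ = ¾ + F*w)
b(S, k) = 3 + k (b(S, k) = k + 3 = 3 + k)
(27 + b(-6, r(4, M(4, 3))))² = (27 + (3 + (¾ + 4*((½)*(3 + 4)/4))))² = (27 + (3 + (¾ + 4*((½)*(¼)*7))))² = (27 + (3 + (¾ + 4*(7/8))))² = (27 + (3 + (¾ + 7/2)))² = (27 + (3 + 17/4))² = (27 + 29/4)² = (137/4)² = 18769/16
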